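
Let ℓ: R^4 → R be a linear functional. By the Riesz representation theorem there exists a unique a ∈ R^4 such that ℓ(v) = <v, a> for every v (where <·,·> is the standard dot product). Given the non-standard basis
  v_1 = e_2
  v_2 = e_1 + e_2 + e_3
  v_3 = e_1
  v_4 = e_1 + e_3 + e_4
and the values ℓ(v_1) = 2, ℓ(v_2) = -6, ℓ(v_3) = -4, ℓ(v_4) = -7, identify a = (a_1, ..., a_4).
a = (-4, 2, -4, 1)

Write a = (a_1, ..., a_4) in the standard basis. For each basis vector v_i, ℓ(v_i) = <v_i, a> is a linear equation in the a_j's. Collect the n equations into a matrix system V a = ℓ, where row i of V is v_i (expressed in the standard basis). Since V is invertible (lower-triangular with 1s on the diagonal, up to permutation), solve by back-substitution:
  V =
[[0, 1, 0, 0],
 [1, 1, 1, 0],
 [1, 0, 0, 0],
 [1, 0, 1, 1]]
  V a = (2, -6, -4, -7)
Solving gives a = (-4, 2, -4, 1).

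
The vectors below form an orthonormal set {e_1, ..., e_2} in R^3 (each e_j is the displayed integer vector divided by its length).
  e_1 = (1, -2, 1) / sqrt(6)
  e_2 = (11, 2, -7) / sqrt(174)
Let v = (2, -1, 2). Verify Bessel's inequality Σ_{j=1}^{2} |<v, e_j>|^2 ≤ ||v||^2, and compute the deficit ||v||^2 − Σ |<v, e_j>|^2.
Σ |<v, e_j>|^2 = 180/29; ||v||^2 = 9; deficit = 81/29

Write each e_j = u_j / sqrt(<u_j, u_j>) where u_j is the displayed integer vector. Then <v, e_j> = <v, u_j> / sqrt(<u_j, u_j>), so |<v, e_j>|^2 = <v, u_j>^2 / <u_j, u_j>.
Coefficients: <v, e_1> = 6/sqrt(6), <v, e_2> = 6/sqrt(174).
Square and sum: Σ |<v, e_j>|^2 = 180/29.
Compute ||v||^2 = v·v = 9.
Deficit = 9 − 180/29 = 81/29 ≥ 0, confirming Bessel's inequality. (The deficit equals ||v − Σ <v,e_j> e_j||^2, the squared distance from v to span{e_j}.)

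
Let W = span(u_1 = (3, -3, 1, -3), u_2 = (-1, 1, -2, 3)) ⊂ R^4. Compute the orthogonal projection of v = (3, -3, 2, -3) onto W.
proj_W(v) = (375/131, -375/131, 190/131, -453/131)

Set up U = [u_1 | ... | u_2] ∈ R^(4×2). The projector onto W = col(U) is P = U (U^T U)^(-1) U^T.
Compute U^T U =
  [28, -17]
  [-17, 15],
and U^T v = (29, -19).
Solve U^T U · c = U^T v for the coefficients: c = (112/131, -39/131). The projection is proj_W(v) = U c.
Check: (v - proj_W(v)) · u_1 = 0  (should be 0).
Check: (v - proj_W(v)) · u_2 = 0  (should be 0).
Result: proj_W(v) = (375/131, -375/131, 190/131, -453/131).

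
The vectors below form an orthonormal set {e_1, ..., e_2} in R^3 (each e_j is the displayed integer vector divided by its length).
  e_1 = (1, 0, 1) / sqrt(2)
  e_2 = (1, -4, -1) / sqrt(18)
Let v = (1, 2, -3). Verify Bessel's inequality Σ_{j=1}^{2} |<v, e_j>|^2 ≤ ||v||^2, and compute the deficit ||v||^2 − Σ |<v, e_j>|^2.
Σ |<v, e_j>|^2 = 26/9; ||v||^2 = 14; deficit = 100/9

Write each e_j = u_j / sqrt(<u_j, u_j>) where u_j is the displayed integer vector. Then <v, e_j> = <v, u_j> / sqrt(<u_j, u_j>), so |<v, e_j>|^2 = <v, u_j>^2 / <u_j, u_j>.
Coefficients: <v, e_1> = -2/sqrt(2), <v, e_2> = -4/sqrt(18).
Square and sum: Σ |<v, e_j>|^2 = 26/9.
Compute ||v||^2 = v·v = 14.
Deficit = 14 − 26/9 = 100/9 ≥ 0, confirming Bessel's inequality. (The deficit equals ||v − Σ <v,e_j> e_j||^2, the squared distance from v to span{e_j}.)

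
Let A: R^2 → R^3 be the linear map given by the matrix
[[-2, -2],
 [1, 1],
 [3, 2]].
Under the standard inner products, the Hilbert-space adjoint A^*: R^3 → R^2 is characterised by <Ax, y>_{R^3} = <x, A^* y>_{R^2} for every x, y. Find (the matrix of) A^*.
A^* = A^T =
[[-2, 1, 3],
 [-2, 1, 2]]

For real matrices with standard dot products, the defining identity <Ax, y> = <x, A^* y> gives (Ax)^T y = x^T (A^*) y, i.e. x^T A^T y = x^T (A^*) y. Since this holds for all x, y, we must have A^* = A^T. Therefore
A^* =
[[-2, 1, 3],
 [-2, 1, 2]].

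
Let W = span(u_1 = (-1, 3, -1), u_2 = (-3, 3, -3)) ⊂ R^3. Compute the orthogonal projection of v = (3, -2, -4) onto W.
proj_W(v) = (-1/2, -2, -1/2)

Set up U = [u_1 | ... | u_2] ∈ R^(3×2). The projector onto W = col(U) is P = U (U^T U)^(-1) U^T.
Compute U^T U =
  [11, 15]
  [15, 27],
and U^T v = (-5, -3).
Solve U^T U · c = U^T v for the coefficients: c = (-5/4, 7/12). The projection is proj_W(v) = U c.
Check: (v - proj_W(v)) · u_1 = 0  (should be 0).
Check: (v - proj_W(v)) · u_2 = 0  (should be 0).
Result: proj_W(v) = (-1/2, -2, -1/2).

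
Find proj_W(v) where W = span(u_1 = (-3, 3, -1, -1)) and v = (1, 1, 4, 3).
proj_W(v) = (21/20, -21/20, 7/20, 7/20)

Set up U = [u_1 | ... | u_1] ∈ R^(4×1). The projector onto W = col(U) is P = U (U^T U)^(-1) U^T.
Compute U^T U =
  [20],
and U^T v = (-7).
Solve U^T U · c = U^T v for the coefficients: c = (-7/20). The projection is proj_W(v) = U c.
Check: (v - proj_W(v)) · u_1 = 0  (should be 0).
Result: proj_W(v) = (21/20, -21/20, 7/20, 7/20).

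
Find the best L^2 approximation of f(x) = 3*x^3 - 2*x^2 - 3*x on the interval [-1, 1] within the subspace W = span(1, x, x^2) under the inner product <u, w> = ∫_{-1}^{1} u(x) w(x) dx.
g(x) = -2*x^2 - 6*x/5

The best approximation g ∈ W is the orthogonal projection of f onto W. Writing g = a_0 + a_1 x + a_2 x^2, the coefficients solve the normal equations G · a = b where
  G_{ij} = <φ_i, φ_j> and b_i = <f, φ_i>, with φ_0 = 1, φ_1 = x, φ_2 = x^2.
G =
  [2, 0, 2/3]
  [0, 2/3, 0]
  [2/3, 0, 2/5],
b = (-4/3, -4/5, -4/5).
Solving gives a_0 = 0, a_1 = -6/5, a_2 = -2, so
  g(x) = -2*x^2 - 6*x/5.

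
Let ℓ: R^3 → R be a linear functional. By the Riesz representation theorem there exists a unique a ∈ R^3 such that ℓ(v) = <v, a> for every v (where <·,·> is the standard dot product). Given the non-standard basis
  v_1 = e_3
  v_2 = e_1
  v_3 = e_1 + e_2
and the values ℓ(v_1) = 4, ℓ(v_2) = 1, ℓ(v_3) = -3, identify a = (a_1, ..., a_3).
a = (1, -4, 4)

Write a = (a_1, ..., a_3) in the standard basis. For each basis vector v_i, ℓ(v_i) = <v_i, a> is a linear equation in the a_j's. Collect the n equations into a matrix system V a = ℓ, where row i of V is v_i (expressed in the standard basis). Since V is invertible (lower-triangular with 1s on the diagonal, up to permutation), solve by back-substitution:
  V =
[[0, 0, 1],
 [1, 0, 0],
 [1, 1, 0]]
  V a = (4, 1, -3)
Solving gives a = (1, -4, 4).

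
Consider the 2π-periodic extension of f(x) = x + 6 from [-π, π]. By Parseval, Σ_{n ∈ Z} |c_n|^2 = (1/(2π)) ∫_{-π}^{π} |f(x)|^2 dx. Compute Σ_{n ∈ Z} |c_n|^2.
Σ |c_n|^2 = π^2/3 + 36

Expand and integrate term by term over [-π, π]:
  ∫ (x)^2 dx = 1·(2π^3/3); ∫ 2·1·(6)·x dx = 0 (odd integrand); ∫ 6^2 dx = 36·2π.
So (1/(2π)) ∫_{-π}^{π} (x + 6)^2 dx = 1π^2/3 + 36 = π^2/3 + 36.
Parseval ⇒ Σ |c_n|^2 = π^2/3 + 36.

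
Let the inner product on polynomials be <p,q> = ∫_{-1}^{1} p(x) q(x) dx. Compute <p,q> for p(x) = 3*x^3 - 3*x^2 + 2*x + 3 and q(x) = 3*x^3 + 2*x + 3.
<p,q> = 2314/105

Expand the product: p(x)·q(x) = 9*x^6 - 9*x^5 + 12*x^4 + 12*x^3 - 5*x^2 + 12*x + 9.
∫_{-1}^{1} of each monomial x^k gives [2/(k+1) if k even, 0 if k odd]. Integrating term-by-term (or equivalently evaluating the antiderivative F(x) = 9*x^7/7 - 3*x^6/2 + 12*x^5/5 + 3*x^4 - 5*x^3/3 + 6*x^2 + 9*x at the endpoints):
  F(1) − F(−1) = 3889/210 − (-739/210) = 2314/105.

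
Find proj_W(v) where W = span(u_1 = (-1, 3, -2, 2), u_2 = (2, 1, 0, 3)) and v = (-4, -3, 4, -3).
proj_W(v) = (-328/203, -605/203, 36/29, -933/203)

Set up U = [u_1 | ... | u_2] ∈ R^(4×2). The projector onto W = col(U) is P = U (U^T U)^(-1) U^T.
Compute U^T U =
  [18, 7]
  [7, 14],
and U^T v = (-19, -20).
Solve U^T U · c = U^T v for the coefficients: c = (-18/29, -227/203). The projection is proj_W(v) = U c.
Check: (v - proj_W(v)) · u_1 = 0  (should be 0).
Check: (v - proj_W(v)) · u_2 = 0  (should be 0).
Result: proj_W(v) = (-328/203, -605/203, 36/29, -933/203).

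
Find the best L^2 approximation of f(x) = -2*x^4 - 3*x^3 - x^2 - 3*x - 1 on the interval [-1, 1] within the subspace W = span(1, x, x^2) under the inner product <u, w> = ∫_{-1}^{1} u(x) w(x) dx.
g(x) = -19*x^2/7 - 24*x/5 - 29/35

The best approximation g ∈ W is the orthogonal projection of f onto W. Writing g = a_0 + a_1 x + a_2 x^2, the coefficients solve the normal equations G · a = b where
  G_{ij} = <φ_i, φ_j> and b_i = <f, φ_i>, with φ_0 = 1, φ_1 = x, φ_2 = x^2.
G =
  [2, 0, 2/3]
  [0, 2/3, 0]
  [2/3, 0, 2/5],
b = (-52/15, -16/5, -172/105).
Solving gives a_0 = -29/35, a_1 = -24/5, a_2 = -19/7, so
  g(x) = -19*x^2/7 - 24*x/5 - 29/35.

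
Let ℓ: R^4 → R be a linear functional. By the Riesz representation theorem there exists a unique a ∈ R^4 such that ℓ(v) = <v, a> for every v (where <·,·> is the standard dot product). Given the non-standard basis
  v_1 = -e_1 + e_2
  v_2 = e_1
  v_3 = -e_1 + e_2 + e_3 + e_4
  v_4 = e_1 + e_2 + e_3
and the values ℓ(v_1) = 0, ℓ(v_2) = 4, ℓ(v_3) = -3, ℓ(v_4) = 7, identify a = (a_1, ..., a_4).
a = (4, 4, -1, -2)

Write a = (a_1, ..., a_4) in the standard basis. For each basis vector v_i, ℓ(v_i) = <v_i, a> is a linear equation in the a_j's. Collect the n equations into a matrix system V a = ℓ, where row i of V is v_i (expressed in the standard basis). Since V is invertible (lower-triangular with 1s on the diagonal, up to permutation), solve by back-substitution:
  V =
[[-1, 1, 0, 0],
 [1, 0, 0, 0],
 [-1, 1, 1, 1],
 [1, 1, 1, 0]]
  V a = (0, 4, -3, 7)
Solving gives a = (4, 4, -1, -2).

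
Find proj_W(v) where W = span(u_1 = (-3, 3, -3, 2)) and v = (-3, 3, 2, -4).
proj_W(v) = (-12/31, 12/31, -12/31, 8/31)

Set up U = [u_1 | ... | u_1] ∈ R^(4×1). The projector onto W = col(U) is P = U (U^T U)^(-1) U^T.
Compute U^T U =
  [31],
and U^T v = (4).
Solve U^T U · c = U^T v for the coefficients: c = (4/31). The projection is proj_W(v) = U c.
Check: (v - proj_W(v)) · u_1 = 0  (should be 0).
Result: proj_W(v) = (-12/31, 12/31, -12/31, 8/31).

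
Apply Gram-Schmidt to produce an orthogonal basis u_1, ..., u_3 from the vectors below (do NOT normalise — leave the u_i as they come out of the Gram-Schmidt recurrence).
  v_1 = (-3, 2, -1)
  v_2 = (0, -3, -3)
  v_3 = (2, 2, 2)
Orthogonal basis:
  u_1 = (-3, 2, -1)
  u_2 = (-9/14, -18/7, -45/14)
  u_3 = (2/3, 2/3, -2/3)

Apply the Gram-Schmidt recurrence
  u_1 = v_1
  u_i = v_i − Σ_{j<i} ((v_i · u_j) / (u_j · u_j)) · u_j.

Step by step this gives:
  u_1 = (-3, 2, -1)
  u_2 = (-9/14, -18/7, -45/14)
  u_3 = (2/3, 2/3, -2/3)

Orthogonality check:
  u_2 · u_1 = 0 (should be 0)
  u_3 · u_1 = 0 (should be 0)
  u_3 · u_2 = 0 (should be 0)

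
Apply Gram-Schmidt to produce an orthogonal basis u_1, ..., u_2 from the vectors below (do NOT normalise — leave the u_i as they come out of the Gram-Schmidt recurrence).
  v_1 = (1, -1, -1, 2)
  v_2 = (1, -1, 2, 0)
Orthogonal basis:
  u_1 = (1, -1, -1, 2)
  u_2 = (1, -1, 2, 0)

Apply the Gram-Schmidt recurrence
  u_1 = v_1
  u_i = v_i − Σ_{j<i} ((v_i · u_j) / (u_j · u_j)) · u_j.

Step by step this gives:
  u_1 = (1, -1, -1, 2)
  u_2 = (1, -1, 2, 0)

Orthogonality check:
  u_2 · u_1 = 0 (should be 0)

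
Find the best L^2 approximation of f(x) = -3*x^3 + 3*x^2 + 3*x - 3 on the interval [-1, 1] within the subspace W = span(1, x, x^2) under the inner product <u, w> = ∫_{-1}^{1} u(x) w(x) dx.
g(x) = 3*x^2 + 6*x/5 - 3

The best approximation g ∈ W is the orthogonal projection of f onto W. Writing g = a_0 + a_1 x + a_2 x^2, the coefficients solve the normal equations G · a = b where
  G_{ij} = <φ_i, φ_j> and b_i = <f, φ_i>, with φ_0 = 1, φ_1 = x, φ_2 = x^2.
G =
  [2, 0, 2/3]
  [0, 2/3, 0]
  [2/3, 0, 2/5],
b = (-4, 4/5, -4/5).
Solving gives a_0 = -3, a_1 = 6/5, a_2 = 3, so
  g(x) = 3*x^2 + 6*x/5 - 3.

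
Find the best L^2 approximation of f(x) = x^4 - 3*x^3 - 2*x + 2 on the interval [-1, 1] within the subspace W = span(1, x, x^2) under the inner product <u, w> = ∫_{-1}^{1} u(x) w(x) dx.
g(x) = 6*x^2/7 - 19*x/5 + 67/35

The best approximation g ∈ W is the orthogonal projection of f onto W. Writing g = a_0 + a_1 x + a_2 x^2, the coefficients solve the normal equations G · a = b where
  G_{ij} = <φ_i, φ_j> and b_i = <f, φ_i>, with φ_0 = 1, φ_1 = x, φ_2 = x^2.
G =
  [2, 0, 2/3]
  [0, 2/3, 0]
  [2/3, 0, 2/5],
b = (22/5, -38/15, 34/21).
Solving gives a_0 = 67/35, a_1 = -19/5, a_2 = 6/7, so
  g(x) = 6*x^2/7 - 19*x/5 + 67/35.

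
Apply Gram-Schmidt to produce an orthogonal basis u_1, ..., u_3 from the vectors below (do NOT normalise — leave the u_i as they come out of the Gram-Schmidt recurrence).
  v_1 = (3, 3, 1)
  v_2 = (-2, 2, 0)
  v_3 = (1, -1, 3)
Orthogonal basis:
  u_1 = (3, 3, 1)
  u_2 = (-2, 2, 0)
  u_3 = (-9/19, -9/19, 54/19)

Apply the Gram-Schmidt recurrence
  u_1 = v_1
  u_i = v_i − Σ_{j<i} ((v_i · u_j) / (u_j · u_j)) · u_j.

Step by step this gives:
  u_1 = (3, 3, 1)
  u_2 = (-2, 2, 0)
  u_3 = (-9/19, -9/19, 54/19)

Orthogonality check:
  u_2 · u_1 = 0 (should be 0)
  u_3 · u_1 = 0 (should be 0)
  u_3 · u_2 = 0 (should be 0)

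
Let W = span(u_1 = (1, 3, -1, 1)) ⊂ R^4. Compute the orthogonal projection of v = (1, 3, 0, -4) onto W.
proj_W(v) = (1/2, 3/2, -1/2, 1/2)

Set up U = [u_1 | ... | u_1] ∈ R^(4×1). The projector onto W = col(U) is P = U (U^T U)^(-1) U^T.
Compute U^T U =
  [12],
and U^T v = (6).
Solve U^T U · c = U^T v for the coefficients: c = (1/2). The projection is proj_W(v) = U c.
Check: (v - proj_W(v)) · u_1 = 0  (should be 0).
Result: proj_W(v) = (1/2, 3/2, -1/2, 1/2).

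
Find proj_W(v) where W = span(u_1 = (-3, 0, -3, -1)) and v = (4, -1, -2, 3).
proj_W(v) = (27/19, 0, 27/19, 9/19)

Set up U = [u_1 | ... | u_1] ∈ R^(4×1). The projector onto W = col(U) is P = U (U^T U)^(-1) U^T.
Compute U^T U =
  [19],
and U^T v = (-9).
Solve U^T U · c = U^T v for the coefficients: c = (-9/19). The projection is proj_W(v) = U c.
Check: (v - proj_W(v)) · u_1 = 0  (should be 0).
Result: proj_W(v) = (27/19, 0, 27/19, 9/19).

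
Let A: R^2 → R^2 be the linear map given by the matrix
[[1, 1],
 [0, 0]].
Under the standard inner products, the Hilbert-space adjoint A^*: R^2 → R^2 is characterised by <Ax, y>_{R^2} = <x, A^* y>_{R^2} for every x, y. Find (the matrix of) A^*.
A^* = A^T =
[[1, 0],
 [1, 0]]

For real matrices with standard dot products, the defining identity <Ax, y> = <x, A^* y> gives (Ax)^T y = x^T (A^*) y, i.e. x^T A^T y = x^T (A^*) y. Since this holds for all x, y, we must have A^* = A^T. Therefore
A^* =
[[1, 0],
 [1, 0]].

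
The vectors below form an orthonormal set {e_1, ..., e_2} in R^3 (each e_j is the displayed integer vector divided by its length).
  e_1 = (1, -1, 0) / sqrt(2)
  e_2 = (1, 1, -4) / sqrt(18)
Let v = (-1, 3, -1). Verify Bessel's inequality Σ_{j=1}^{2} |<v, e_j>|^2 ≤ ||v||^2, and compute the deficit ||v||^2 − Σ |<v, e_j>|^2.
Σ |<v, e_j>|^2 = 10; ||v||^2 = 11; deficit = 1

Write each e_j = u_j / sqrt(<u_j, u_j>) where u_j is the displayed integer vector. Then <v, e_j> = <v, u_j> / sqrt(<u_j, u_j>), so |<v, e_j>|^2 = <v, u_j>^2 / <u_j, u_j>.
Coefficients: <v, e_1> = -4/sqrt(2), <v, e_2> = 6/sqrt(18).
Square and sum: Σ |<v, e_j>|^2 = 10.
Compute ||v||^2 = v·v = 11.
Deficit = 11 − 10 = 1 ≥ 0, confirming Bessel's inequality. (The deficit equals ||v − Σ <v,e_j> e_j||^2, the squared distance from v to span{e_j}.)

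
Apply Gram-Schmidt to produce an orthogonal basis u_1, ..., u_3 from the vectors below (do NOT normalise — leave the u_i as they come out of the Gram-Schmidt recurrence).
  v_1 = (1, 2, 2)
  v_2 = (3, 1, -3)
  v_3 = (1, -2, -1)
Orthogonal basis:
  u_1 = (1, 2, 2)
  u_2 = (28/9, 11/9, -25/9)
  u_3 = (84/85, -189/170, 21/34)

Apply the Gram-Schmidt recurrence
  u_1 = v_1
  u_i = v_i − Σ_{j<i} ((v_i · u_j) / (u_j · u_j)) · u_j.

Step by step this gives:
  u_1 = (1, 2, 2)
  u_2 = (28/9, 11/9, -25/9)
  u_3 = (84/85, -189/170, 21/34)

Orthogonality check:
  u_2 · u_1 = 0 (should be 0)
  u_3 · u_1 = 0 (should be 0)
  u_3 · u_2 = 0 (should be 0)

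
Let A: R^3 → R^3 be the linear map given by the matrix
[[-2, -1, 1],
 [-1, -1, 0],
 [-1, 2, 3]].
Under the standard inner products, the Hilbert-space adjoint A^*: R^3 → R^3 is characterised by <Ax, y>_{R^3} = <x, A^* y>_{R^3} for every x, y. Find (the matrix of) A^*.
A^* = A^T =
[[-2, -1, -1],
 [-1, -1, 2],
 [1, 0, 3]]

For real matrices with standard dot products, the defining identity <Ax, y> = <x, A^* y> gives (Ax)^T y = x^T (A^*) y, i.e. x^T A^T y = x^T (A^*) y. Since this holds for all x, y, we must have A^* = A^T. Therefore
A^* =
[[-2, -1, -1],
 [-1, -1, 2],
 [1, 0, 3]].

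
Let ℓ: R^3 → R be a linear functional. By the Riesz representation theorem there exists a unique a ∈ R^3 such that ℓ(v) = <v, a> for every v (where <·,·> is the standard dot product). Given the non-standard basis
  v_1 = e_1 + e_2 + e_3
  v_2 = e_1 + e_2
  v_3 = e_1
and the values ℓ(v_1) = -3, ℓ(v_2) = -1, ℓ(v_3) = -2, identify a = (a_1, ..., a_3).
a = (-2, 1, -2)

Write a = (a_1, ..., a_3) in the standard basis. For each basis vector v_i, ℓ(v_i) = <v_i, a> is a linear equation in the a_j's. Collect the n equations into a matrix system V a = ℓ, where row i of V is v_i (expressed in the standard basis). Since V is invertible (lower-triangular with 1s on the diagonal, up to permutation), solve by back-substitution:
  V =
[[1, 1, 1],
 [1, 1, 0],
 [1, 0, 0]]
  V a = (-3, -1, -2)
Solving gives a = (-2, 1, -2).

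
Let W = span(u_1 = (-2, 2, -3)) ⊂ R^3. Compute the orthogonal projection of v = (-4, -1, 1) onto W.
proj_W(v) = (-6/17, 6/17, -9/17)

Set up U = [u_1 | ... | u_1] ∈ R^(3×1). The projector onto W = col(U) is P = U (U^T U)^(-1) U^T.
Compute U^T U =
  [17],
and U^T v = (3).
Solve U^T U · c = U^T v for the coefficients: c = (3/17). The projection is proj_W(v) = U c.
Check: (v - proj_W(v)) · u_1 = 0  (should be 0).
Result: proj_W(v) = (-6/17, 6/17, -9/17).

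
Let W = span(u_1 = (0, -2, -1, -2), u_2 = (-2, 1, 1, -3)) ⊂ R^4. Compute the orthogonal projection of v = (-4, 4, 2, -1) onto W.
proj_W(v) = (-59/21, 173/42, 58/21, -3/2)

Set up U = [u_1 | ... | u_2] ∈ R^(4×2). The projector onto W = col(U) is P = U (U^T U)^(-1) U^T.
Compute U^T U =
  [9, 3]
  [3, 15],
and U^T v = (-8, 17).
Solve U^T U · c = U^T v for the coefficients: c = (-19/14, 59/42). The projection is proj_W(v) = U c.
Check: (v - proj_W(v)) · u_1 = 0  (should be 0).
Check: (v - proj_W(v)) · u_2 = 0  (should be 0).
Result: proj_W(v) = (-59/21, 173/42, 58/21, -3/2).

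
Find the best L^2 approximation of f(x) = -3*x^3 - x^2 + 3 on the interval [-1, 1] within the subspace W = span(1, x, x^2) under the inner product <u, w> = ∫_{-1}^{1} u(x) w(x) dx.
g(x) = -x^2 - 9*x/5 + 3

The best approximation g ∈ W is the orthogonal projection of f onto W. Writing g = a_0 + a_1 x + a_2 x^2, the coefficients solve the normal equations G · a = b where
  G_{ij} = <φ_i, φ_j> and b_i = <f, φ_i>, with φ_0 = 1, φ_1 = x, φ_2 = x^2.
G =
  [2, 0, 2/3]
  [0, 2/3, 0]
  [2/3, 0, 2/5],
b = (16/3, -6/5, 8/5).
Solving gives a_0 = 3, a_1 = -9/5, a_2 = -1, so
  g(x) = -x^2 - 9*x/5 + 3.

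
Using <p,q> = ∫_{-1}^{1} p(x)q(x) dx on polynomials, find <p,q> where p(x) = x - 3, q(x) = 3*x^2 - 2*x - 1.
<p,q> = -4/3

Expand the product: p(x)·q(x) = 3*x^3 - 11*x^2 + 5*x + 3.
∫_{-1}^{1} of each monomial x^k gives [2/(k+1) if k even, 0 if k odd]. Integrating term-by-term (or equivalently evaluating the antiderivative F(x) = 3*x^4/4 - 11*x^3/3 + 5*x^2/2 + 3*x at the endpoints):
  F(1) − F(−1) = 31/12 − (47/12) = -4/3.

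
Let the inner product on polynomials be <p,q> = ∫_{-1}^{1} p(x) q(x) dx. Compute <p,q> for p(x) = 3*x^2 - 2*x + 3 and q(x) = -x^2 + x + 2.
<p,q> = 172/15

Expand the product: p(x)·q(x) = -3*x^4 + 5*x^3 + x^2 - x + 6.
∫_{-1}^{1} of each monomial x^k gives [2/(k+1) if k even, 0 if k odd]. Integrating term-by-term (or equivalently evaluating the antiderivative F(x) = -3*x^5/5 + 5*x^4/4 + x^3/3 - x^2/2 + 6*x at the endpoints):
  F(1) − F(−1) = 389/60 − (-299/60) = 172/15.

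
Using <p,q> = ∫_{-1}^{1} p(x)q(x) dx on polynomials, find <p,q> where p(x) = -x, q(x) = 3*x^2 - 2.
<p,q> = 0

Expand the product: p(x)·q(x) = -3*x^3 + 2*x.
∫_{-1}^{1} of each monomial x^k gives [2/(k+1) if k even, 0 if k odd]. Integrating term-by-term (or equivalently evaluating the antiderivative F(x) = -3*x^4/4 + x^2 at the endpoints):
  F(1) − F(−1) = 1/4 − (1/4) = 0.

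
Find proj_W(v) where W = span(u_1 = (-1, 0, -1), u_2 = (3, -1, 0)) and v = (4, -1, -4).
proj_W(v) = (39/11, -26/11, -39/11)

Set up U = [u_1 | ... | u_2] ∈ R^(3×2). The projector onto W = col(U) is P = U (U^T U)^(-1) U^T.
Compute U^T U =
  [2, -3]
  [-3, 10],
and U^T v = (0, 13).
Solve U^T U · c = U^T v for the coefficients: c = (39/11, 26/11). The projection is proj_W(v) = U c.
Check: (v - proj_W(v)) · u_1 = 0  (should be 0).
Check: (v - proj_W(v)) · u_2 = 0  (should be 0).
Result: proj_W(v) = (39/11, -26/11, -39/11).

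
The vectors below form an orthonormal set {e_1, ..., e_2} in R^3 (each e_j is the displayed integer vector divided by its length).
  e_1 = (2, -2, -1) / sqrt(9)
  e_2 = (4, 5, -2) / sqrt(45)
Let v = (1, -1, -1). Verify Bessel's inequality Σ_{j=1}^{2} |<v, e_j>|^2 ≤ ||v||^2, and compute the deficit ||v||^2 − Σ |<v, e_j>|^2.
Σ |<v, e_j>|^2 = 14/5; ||v||^2 = 3; deficit = 1/5

Write each e_j = u_j / sqrt(<u_j, u_j>) where u_j is the displayed integer vector. Then <v, e_j> = <v, u_j> / sqrt(<u_j, u_j>), so |<v, e_j>|^2 = <v, u_j>^2 / <u_j, u_j>.
Coefficients: <v, e_1> = 5/sqrt(9), <v, e_2> = 1/sqrt(45).
Square and sum: Σ |<v, e_j>|^2 = 14/5.
Compute ||v||^2 = v·v = 3.
Deficit = 3 − 14/5 = 1/5 ≥ 0, confirming Bessel's inequality. (The deficit equals ||v − Σ <v,e_j> e_j||^2, the squared distance from v to span{e_j}.)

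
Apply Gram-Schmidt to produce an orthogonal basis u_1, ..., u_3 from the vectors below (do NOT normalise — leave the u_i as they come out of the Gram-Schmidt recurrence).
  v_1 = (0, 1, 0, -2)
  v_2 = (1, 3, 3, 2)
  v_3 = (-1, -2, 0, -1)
Orthogonal basis:
  u_1 = (0, 1, 0, -2)
  u_2 = (1, 16/5, 3, 8/5)
  u_3 = (-23/38, -14/19, 45/38, -7/19)

Apply the Gram-Schmidt recurrence
  u_1 = v_1
  u_i = v_i − Σ_{j<i} ((v_i · u_j) / (u_j · u_j)) · u_j.

Step by step this gives:
  u_1 = (0, 1, 0, -2)
  u_2 = (1, 16/5, 3, 8/5)
  u_3 = (-23/38, -14/19, 45/38, -7/19)

Orthogonality check:
  u_2 · u_1 = 0 (should be 0)
  u_3 · u_1 = 0 (should be 0)
  u_3 · u_2 = 0 (should be 0)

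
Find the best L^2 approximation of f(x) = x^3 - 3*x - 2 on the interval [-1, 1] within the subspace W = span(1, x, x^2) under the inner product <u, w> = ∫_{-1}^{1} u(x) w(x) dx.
g(x) = -12*x/5 - 2

The best approximation g ∈ W is the orthogonal projection of f onto W. Writing g = a_0 + a_1 x + a_2 x^2, the coefficients solve the normal equations G · a = b where
  G_{ij} = <φ_i, φ_j> and b_i = <f, φ_i>, with φ_0 = 1, φ_1 = x, φ_2 = x^2.
G =
  [2, 0, 2/3]
  [0, 2/3, 0]
  [2/3, 0, 2/5],
b = (-4, -8/5, -4/3).
Solving gives a_0 = -2, a_1 = -12/5, a_2 = 0, so
  g(x) = -12*x/5 - 2.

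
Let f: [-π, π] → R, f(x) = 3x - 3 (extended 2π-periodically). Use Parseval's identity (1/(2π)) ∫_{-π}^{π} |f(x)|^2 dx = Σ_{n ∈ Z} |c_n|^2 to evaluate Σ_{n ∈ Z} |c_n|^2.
Σ |c_n|^2 = 3π^2 + 9

Expand and integrate term by term over [-π, π]:
  ∫ (3x)^2 dx = 9·(2π^3/3); ∫ 2·3·(-3)·x dx = 0 (odd integrand); ∫ (-3)^2 dx = 9·2π.
So (1/(2π)) ∫_{-π}^{π} (3x - 3)^2 dx = 9π^2/3 + 9 = 3π^2 + 9.
Parseval ⇒ Σ |c_n|^2 = 3π^2 + 9.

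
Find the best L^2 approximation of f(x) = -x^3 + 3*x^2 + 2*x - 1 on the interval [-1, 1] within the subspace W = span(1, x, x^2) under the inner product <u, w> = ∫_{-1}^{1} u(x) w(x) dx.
g(x) = 3*x^2 + 7*x/5 - 1

The best approximation g ∈ W is the orthogonal projection of f onto W. Writing g = a_0 + a_1 x + a_2 x^2, the coefficients solve the normal equations G · a = b where
  G_{ij} = <φ_i, φ_j> and b_i = <f, φ_i>, with φ_0 = 1, φ_1 = x, φ_2 = x^2.
G =
  [2, 0, 2/3]
  [0, 2/3, 0]
  [2/3, 0, 2/5],
b = (0, 14/15, 8/15).
Solving gives a_0 = -1, a_1 = 7/5, a_2 = 3, so
  g(x) = 3*x^2 + 7*x/5 - 1.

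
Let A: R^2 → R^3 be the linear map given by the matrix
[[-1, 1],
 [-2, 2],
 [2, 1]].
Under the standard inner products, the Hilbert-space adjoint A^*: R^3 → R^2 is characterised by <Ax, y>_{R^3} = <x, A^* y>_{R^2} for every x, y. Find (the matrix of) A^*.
A^* = A^T =
[[-1, -2, 2],
 [1, 2, 1]]

For real matrices with standard dot products, the defining identity <Ax, y> = <x, A^* y> gives (Ax)^T y = x^T (A^*) y, i.e. x^T A^T y = x^T (A^*) y. Since this holds for all x, y, we must have A^* = A^T. Therefore
A^* =
[[-1, -2, 2],
 [1, 2, 1]].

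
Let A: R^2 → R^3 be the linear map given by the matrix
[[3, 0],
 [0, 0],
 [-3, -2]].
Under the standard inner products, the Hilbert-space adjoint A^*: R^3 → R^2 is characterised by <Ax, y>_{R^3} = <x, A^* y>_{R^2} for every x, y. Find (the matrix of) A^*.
A^* = A^T =
[[3, 0, -3],
 [0, 0, -2]]

For real matrices with standard dot products, the defining identity <Ax, y> = <x, A^* y> gives (Ax)^T y = x^T (A^*) y, i.e. x^T A^T y = x^T (A^*) y. Since this holds for all x, y, we must have A^* = A^T. Therefore
A^* =
[[3, 0, -3],
 [0, 0, -2]].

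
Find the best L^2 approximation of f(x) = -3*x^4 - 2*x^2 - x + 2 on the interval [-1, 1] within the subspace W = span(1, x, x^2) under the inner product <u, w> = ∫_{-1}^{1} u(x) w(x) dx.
g(x) = -32*x^2/7 - x + 79/35

The best approximation g ∈ W is the orthogonal projection of f onto W. Writing g = a_0 + a_1 x + a_2 x^2, the coefficients solve the normal equations G · a = b where
  G_{ij} = <φ_i, φ_j> and b_i = <f, φ_i>, with φ_0 = 1, φ_1 = x, φ_2 = x^2.
G =
  [2, 0, 2/3]
  [0, 2/3, 0]
  [2/3, 0, 2/5],
b = (22/15, -2/3, -34/105).
Solving gives a_0 = 79/35, a_1 = -1, a_2 = -32/7, so
  g(x) = -32*x^2/7 - x + 79/35.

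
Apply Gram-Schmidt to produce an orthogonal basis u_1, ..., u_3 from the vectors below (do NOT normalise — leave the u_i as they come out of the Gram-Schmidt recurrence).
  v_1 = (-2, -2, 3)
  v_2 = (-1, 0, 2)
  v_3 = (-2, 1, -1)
Orthogonal basis:
  u_1 = (-2, -2, 3)
  u_2 = (-1/17, 16/17, 10/17)
  u_3 = (-44/21, 11/21, -22/21)

Apply the Gram-Schmidt recurrence
  u_1 = v_1
  u_i = v_i − Σ_{j<i} ((v_i · u_j) / (u_j · u_j)) · u_j.

Step by step this gives:
  u_1 = (-2, -2, 3)
  u_2 = (-1/17, 16/17, 10/17)
  u_3 = (-44/21, 11/21, -22/21)

Orthogonality check:
  u_2 · u_1 = 0 (should be 0)
  u_3 · u_1 = 0 (should be 0)
  u_3 · u_2 = 0 (should be 0)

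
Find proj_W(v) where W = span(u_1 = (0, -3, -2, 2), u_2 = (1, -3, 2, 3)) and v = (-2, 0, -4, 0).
proj_W(v) = (-43/45, -2/5, -184/45, -31/45)

Set up U = [u_1 | ... | u_2] ∈ R^(4×2). The projector onto W = col(U) is P = U (U^T U)^(-1) U^T.
Compute U^T U =
  [17, 11]
  [11, 23],
and U^T v = (8, -10).
Solve U^T U · c = U^T v for the coefficients: c = (49/45, -43/45). The projection is proj_W(v) = U c.
Check: (v - proj_W(v)) · u_1 = 0  (should be 0).
Check: (v - proj_W(v)) · u_2 = 0  (should be 0).
Result: proj_W(v) = (-43/45, -2/5, -184/45, -31/45).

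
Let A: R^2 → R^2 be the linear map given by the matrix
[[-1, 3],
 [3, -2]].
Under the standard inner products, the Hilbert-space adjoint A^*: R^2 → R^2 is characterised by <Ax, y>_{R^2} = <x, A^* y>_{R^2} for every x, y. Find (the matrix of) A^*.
A^* = A^T =
[[-1, 3],
 [3, -2]]

For real matrices with standard dot products, the defining identity <Ax, y> = <x, A^* y> gives (Ax)^T y = x^T (A^*) y, i.e. x^T A^T y = x^T (A^*) y. Since this holds for all x, y, we must have A^* = A^T. Therefore
A^* =
[[-1, 3],
 [3, -2]].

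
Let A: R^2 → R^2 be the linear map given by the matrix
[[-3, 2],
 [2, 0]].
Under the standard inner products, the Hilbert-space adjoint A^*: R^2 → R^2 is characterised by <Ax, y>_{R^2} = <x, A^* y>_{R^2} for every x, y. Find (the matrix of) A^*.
A^* = A^T =
[[-3, 2],
 [2, 0]]

For real matrices with standard dot products, the defining identity <Ax, y> = <x, A^* y> gives (Ax)^T y = x^T (A^*) y, i.e. x^T A^T y = x^T (A^*) y. Since this holds for all x, y, we must have A^* = A^T. Therefore
A^* =
[[-3, 2],
 [2, 0]].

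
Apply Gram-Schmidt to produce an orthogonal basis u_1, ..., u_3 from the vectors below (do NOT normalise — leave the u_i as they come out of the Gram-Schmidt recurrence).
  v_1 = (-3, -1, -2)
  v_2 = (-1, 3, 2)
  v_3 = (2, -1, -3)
Orthogonal basis:
  u_1 = (-3, -1, -2)
  u_2 = (-13/7, 19/7, 10/7)
  u_3 = (2/3, 4/3, -5/3)

Apply the Gram-Schmidt recurrence
  u_1 = v_1
  u_i = v_i − Σ_{j<i} ((v_i · u_j) / (u_j · u_j)) · u_j.

Step by step this gives:
  u_1 = (-3, -1, -2)
  u_2 = (-13/7, 19/7, 10/7)
  u_3 = (2/3, 4/3, -5/3)

Orthogonality check:
  u_2 · u_1 = 0 (should be 0)
  u_3 · u_1 = 0 (should be 0)
  u_3 · u_2 = 0 (should be 0)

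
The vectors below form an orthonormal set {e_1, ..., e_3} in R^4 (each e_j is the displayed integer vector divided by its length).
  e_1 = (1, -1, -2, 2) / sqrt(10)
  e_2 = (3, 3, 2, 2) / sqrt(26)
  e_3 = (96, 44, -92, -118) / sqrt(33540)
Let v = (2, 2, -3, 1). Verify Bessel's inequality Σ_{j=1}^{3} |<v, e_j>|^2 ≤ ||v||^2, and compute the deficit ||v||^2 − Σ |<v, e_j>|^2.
Σ |<v, e_j>|^2 = 627/43; ||v||^2 = 18; deficit = 147/43

Write each e_j = u_j / sqrt(<u_j, u_j>) where u_j is the displayed integer vector. Then <v, e_j> = <v, u_j> / sqrt(<u_j, u_j>), so |<v, e_j>|^2 = <v, u_j>^2 / <u_j, u_j>.
Coefficients: <v, e_1> = 8/sqrt(10), <v, e_2> = 8/sqrt(26), <v, e_3> = 438/sqrt(33540).
Square and sum: Σ |<v, e_j>|^2 = 627/43.
Compute ||v||^2 = v·v = 18.
Deficit = 18 − 627/43 = 147/43 ≥ 0, confirming Bessel's inequality. (The deficit equals ||v − Σ <v,e_j> e_j||^2, the squared distance from v to span{e_j}.)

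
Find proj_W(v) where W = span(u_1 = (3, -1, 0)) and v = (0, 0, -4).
proj_W(v) = (0, 0, 0)

Set up U = [u_1 | ... | u_1] ∈ R^(3×1). The projector onto W = col(U) is P = U (U^T U)^(-1) U^T.
Compute U^T U =
  [10],
and U^T v = (0).
Solve U^T U · c = U^T v for the coefficients: c = (0). The projection is proj_W(v) = U c.
Check: (v - proj_W(v)) · u_1 = 0  (should be 0).
Result: proj_W(v) = (0, 0, 0).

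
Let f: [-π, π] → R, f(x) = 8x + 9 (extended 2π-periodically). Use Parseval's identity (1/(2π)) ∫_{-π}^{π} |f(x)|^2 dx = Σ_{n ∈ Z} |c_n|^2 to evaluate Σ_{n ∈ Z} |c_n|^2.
Σ |c_n|^2 = 64π^2/3 + 81

Expand and integrate term by term over [-π, π]:
  ∫ (8x)^2 dx = 64·(2π^3/3); ∫ 2·8·(9)·x dx = 0 (odd integrand); ∫ 9^2 dx = 81·2π.
So (1/(2π)) ∫_{-π}^{π} (8x + 9)^2 dx = 64π^2/3 + 81 = 64π^2/3 + 81.
Parseval ⇒ Σ |c_n|^2 = 64π^2/3 + 81.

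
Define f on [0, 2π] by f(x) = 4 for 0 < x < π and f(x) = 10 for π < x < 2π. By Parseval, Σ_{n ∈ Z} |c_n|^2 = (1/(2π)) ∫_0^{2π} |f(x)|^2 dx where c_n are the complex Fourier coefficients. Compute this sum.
Σ |c_n|^2 = 58

Parseval equates the L^2 energy of f (normalised by 1/(2π)) with the ℓ^2 sum of its Fourier coefficients: (1/(2π)) ∫_0^{2π} |f|^2 = Σ |c_n|^2.
Compute the left side: (1/(2π)) [∫_0^π 4^2 dx + ∫_π^{2π} 10^2 dx] = (1/(2π)) · (16π + 100π) = (16 + 100)/2 = 58.
So Σ_{n ∈ Z} |c_n|^2 = 58.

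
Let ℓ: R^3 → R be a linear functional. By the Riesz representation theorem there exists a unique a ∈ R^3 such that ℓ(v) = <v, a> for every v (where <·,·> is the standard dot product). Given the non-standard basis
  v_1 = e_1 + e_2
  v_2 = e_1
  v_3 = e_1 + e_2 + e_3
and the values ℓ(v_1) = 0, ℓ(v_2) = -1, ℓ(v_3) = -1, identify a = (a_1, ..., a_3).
a = (-1, 1, -1)

Write a = (a_1, ..., a_3) in the standard basis. For each basis vector v_i, ℓ(v_i) = <v_i, a> is a linear equation in the a_j's. Collect the n equations into a matrix system V a = ℓ, where row i of V is v_i (expressed in the standard basis). Since V is invertible (lower-triangular with 1s on the diagonal, up to permutation), solve by back-substitution:
  V =
[[1, 1, 0],
 [1, 0, 0],
 [1, 1, 1]]
  V a = (0, -1, -1)
Solving gives a = (-1, 1, -1).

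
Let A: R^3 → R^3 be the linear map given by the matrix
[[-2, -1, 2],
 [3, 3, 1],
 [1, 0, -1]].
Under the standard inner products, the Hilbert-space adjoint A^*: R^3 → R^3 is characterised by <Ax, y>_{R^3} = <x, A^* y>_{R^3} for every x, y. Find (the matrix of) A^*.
A^* = A^T =
[[-2, 3, 1],
 [-1, 3, 0],
 [2, 1, -1]]

For real matrices with standard dot products, the defining identity <Ax, y> = <x, A^* y> gives (Ax)^T y = x^T (A^*) y, i.e. x^T A^T y = x^T (A^*) y. Since this holds for all x, y, we must have A^* = A^T. Therefore
A^* =
[[-2, 3, 1],
 [-1, 3, 0],
 [2, 1, -1]].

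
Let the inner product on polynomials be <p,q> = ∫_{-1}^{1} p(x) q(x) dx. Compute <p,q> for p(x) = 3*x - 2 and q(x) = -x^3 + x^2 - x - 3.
<p,q> = 112/15

Expand the product: p(x)·q(x) = -3*x^4 + 5*x^3 - 5*x^2 - 7*x + 6.
∫_{-1}^{1} of each monomial x^k gives [2/(k+1) if k even, 0 if k odd]. Integrating term-by-term (or equivalently evaluating the antiderivative F(x) = -3*x^5/5 + 5*x^4/4 - 5*x^3/3 - 7*x^2/2 + 6*x at the endpoints):
  F(1) − F(−1) = 89/60 − (-359/60) = 112/15.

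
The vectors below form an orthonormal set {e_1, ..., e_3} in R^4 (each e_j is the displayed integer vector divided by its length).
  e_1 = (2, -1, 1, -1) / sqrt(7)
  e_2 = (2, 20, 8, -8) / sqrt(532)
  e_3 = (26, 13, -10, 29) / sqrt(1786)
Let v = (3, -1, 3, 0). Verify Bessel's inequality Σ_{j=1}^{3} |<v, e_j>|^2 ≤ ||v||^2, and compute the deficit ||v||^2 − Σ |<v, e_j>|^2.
Σ |<v, e_j>|^2 = 1425/94; ||v||^2 = 19; deficit = 361/94

Write each e_j = u_j / sqrt(<u_j, u_j>) where u_j is the displayed integer vector. Then <v, e_j> = <v, u_j> / sqrt(<u_j, u_j>), so |<v, e_j>|^2 = <v, u_j>^2 / <u_j, u_j>.
Coefficients: <v, e_1> = 10/sqrt(7), <v, e_2> = 10/sqrt(532), <v, e_3> = 35/sqrt(1786).
Square and sum: Σ |<v, e_j>|^2 = 1425/94.
Compute ||v||^2 = v·v = 19.
Deficit = 19 − 1425/94 = 361/94 ≥ 0, confirming Bessel's inequality. (The deficit equals ||v − Σ <v,e_j> e_j||^2, the squared distance from v to span{e_j}.)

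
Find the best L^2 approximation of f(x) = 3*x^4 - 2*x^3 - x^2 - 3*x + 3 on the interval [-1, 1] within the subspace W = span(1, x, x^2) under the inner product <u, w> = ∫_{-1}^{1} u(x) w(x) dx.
g(x) = 11*x^2/7 - 21*x/5 + 96/35

The best approximation g ∈ W is the orthogonal projection of f onto W. Writing g = a_0 + a_1 x + a_2 x^2, the coefficients solve the normal equations G · a = b where
  G_{ij} = <φ_i, φ_j> and b_i = <f, φ_i>, with φ_0 = 1, φ_1 = x, φ_2 = x^2.
G =
  [2, 0, 2/3]
  [0, 2/3, 0]
  [2/3, 0, 2/5],
b = (98/15, -14/5, 86/35).
Solving gives a_0 = 96/35, a_1 = -21/5, a_2 = 11/7, so
  g(x) = 11*x^2/7 - 21*x/5 + 96/35.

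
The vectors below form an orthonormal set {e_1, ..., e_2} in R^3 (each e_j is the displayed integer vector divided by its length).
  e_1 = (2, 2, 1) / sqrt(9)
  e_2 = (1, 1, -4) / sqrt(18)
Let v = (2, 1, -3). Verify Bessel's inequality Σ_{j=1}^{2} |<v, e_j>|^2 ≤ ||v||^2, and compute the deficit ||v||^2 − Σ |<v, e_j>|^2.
Σ |<v, e_j>|^2 = 27/2; ||v||^2 = 14; deficit = 1/2

Write each e_j = u_j / sqrt(<u_j, u_j>) where u_j is the displayed integer vector. Then <v, e_j> = <v, u_j> / sqrt(<u_j, u_j>), so |<v, e_j>|^2 = <v, u_j>^2 / <u_j, u_j>.
Coefficients: <v, e_1> = 3/sqrt(9), <v, e_2> = 15/sqrt(18).
Square and sum: Σ |<v, e_j>|^2 = 27/2.
Compute ||v||^2 = v·v = 14.
Deficit = 14 − 27/2 = 1/2 ≥ 0, confirming Bessel's inequality. (The deficit equals ||v − Σ <v,e_j> e_j||^2, the squared distance from v to span{e_j}.)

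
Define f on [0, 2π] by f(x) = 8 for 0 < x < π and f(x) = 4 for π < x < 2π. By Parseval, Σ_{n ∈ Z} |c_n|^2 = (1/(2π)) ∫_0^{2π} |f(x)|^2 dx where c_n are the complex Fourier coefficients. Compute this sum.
Σ |c_n|^2 = 40

Parseval equates the L^2 energy of f (normalised by 1/(2π)) with the ℓ^2 sum of its Fourier coefficients: (1/(2π)) ∫_0^{2π} |f|^2 = Σ |c_n|^2.
Compute the left side: (1/(2π)) [∫_0^π 8^2 dx + ∫_π^{2π} 4^2 dx] = (1/(2π)) · (64π + 16π) = (64 + 16)/2 = 40.
So Σ_{n ∈ Z} |c_n|^2 = 40.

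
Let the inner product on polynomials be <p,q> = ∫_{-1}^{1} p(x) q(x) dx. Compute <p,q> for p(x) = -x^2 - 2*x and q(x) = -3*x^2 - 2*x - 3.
<p,q> = 88/15

Expand the product: p(x)·q(x) = 3*x^4 + 8*x^3 + 7*x^2 + 6*x.
∫_{-1}^{1} of each monomial x^k gives [2/(k+1) if k even, 0 if k odd]. Integrating term-by-term (or equivalently evaluating the antiderivative F(x) = 3*x^5/5 + 2*x^4 + 7*x^3/3 + 3*x^2 at the endpoints):
  F(1) − F(−1) = 119/15 − (31/15) = 88/15.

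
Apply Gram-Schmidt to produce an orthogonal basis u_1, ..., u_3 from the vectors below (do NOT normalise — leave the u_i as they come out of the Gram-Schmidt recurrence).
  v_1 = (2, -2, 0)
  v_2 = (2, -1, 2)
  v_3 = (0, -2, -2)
Orthogonal basis:
  u_1 = (2, -2, 0)
  u_2 = (1/2, 1/2, 2)
  u_3 = (-4/9, -4/9, 2/9)

Apply the Gram-Schmidt recurrence
  u_1 = v_1
  u_i = v_i − Σ_{j<i} ((v_i · u_j) / (u_j · u_j)) · u_j.

Step by step this gives:
  u_1 = (2, -2, 0)
  u_2 = (1/2, 1/2, 2)
  u_3 = (-4/9, -4/9, 2/9)

Orthogonality check:
  u_2 · u_1 = 0 (should be 0)
  u_3 · u_1 = 0 (should be 0)
  u_3 · u_2 = 0 (should be 0)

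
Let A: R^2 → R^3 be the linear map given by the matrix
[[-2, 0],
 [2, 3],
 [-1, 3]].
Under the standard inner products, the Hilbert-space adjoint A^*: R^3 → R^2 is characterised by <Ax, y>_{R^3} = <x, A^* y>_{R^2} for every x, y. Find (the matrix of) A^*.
A^* = A^T =
[[-2, 2, -1],
 [0, 3, 3]]

For real matrices with standard dot products, the defining identity <Ax, y> = <x, A^* y> gives (Ax)^T y = x^T (A^*) y, i.e. x^T A^T y = x^T (A^*) y. Since this holds for all x, y, we must have A^* = A^T. Therefore
A^* =
[[-2, 2, -1],
 [0, 3, 3]].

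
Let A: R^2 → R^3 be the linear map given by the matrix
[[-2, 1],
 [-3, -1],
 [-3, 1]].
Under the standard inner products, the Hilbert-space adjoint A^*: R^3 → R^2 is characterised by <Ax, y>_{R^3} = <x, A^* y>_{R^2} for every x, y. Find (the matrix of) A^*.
A^* = A^T =
[[-2, -3, -3],
 [1, -1, 1]]

For real matrices with standard dot products, the defining identity <Ax, y> = <x, A^* y> gives (Ax)^T y = x^T (A^*) y, i.e. x^T A^T y = x^T (A^*) y. Since this holds for all x, y, we must have A^* = A^T. Therefore
A^* =
[[-2, -3, -3],
 [1, -1, 1]].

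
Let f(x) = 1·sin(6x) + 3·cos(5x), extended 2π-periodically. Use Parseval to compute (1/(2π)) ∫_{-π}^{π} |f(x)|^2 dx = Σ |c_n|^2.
Σ |c_n|^2 = 5

Expand |f|^2 and use orthogonality of {sin(nx), cos(mx)} on [-π, π]:
  ∫_{-π}^{π} sin(nx)^2 dx = π, ∫ cos(mx)^2 dx = π, and cross terms integrate to 0.
So ∫_{-π}^{π} f(x)^2 dx = 1^2 · π + 3^2 · π = (1 + 9)π.
Divide by 2π: (1 + 9)/2 = 5.
By Parseval, this equals Σ |c_n|^2.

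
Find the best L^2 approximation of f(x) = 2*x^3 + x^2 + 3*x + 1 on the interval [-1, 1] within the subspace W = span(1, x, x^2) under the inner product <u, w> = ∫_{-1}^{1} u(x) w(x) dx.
g(x) = x^2 + 21*x/5 + 1

The best approximation g ∈ W is the orthogonal projection of f onto W. Writing g = a_0 + a_1 x + a_2 x^2, the coefficients solve the normal equations G · a = b where
  G_{ij} = <φ_i, φ_j> and b_i = <f, φ_i>, with φ_0 = 1, φ_1 = x, φ_2 = x^2.
G =
  [2, 0, 2/3]
  [0, 2/3, 0]
  [2/3, 0, 2/5],
b = (8/3, 14/5, 16/15).
Solving gives a_0 = 1, a_1 = 21/5, a_2 = 1, so
  g(x) = x^2 + 21*x/5 + 1.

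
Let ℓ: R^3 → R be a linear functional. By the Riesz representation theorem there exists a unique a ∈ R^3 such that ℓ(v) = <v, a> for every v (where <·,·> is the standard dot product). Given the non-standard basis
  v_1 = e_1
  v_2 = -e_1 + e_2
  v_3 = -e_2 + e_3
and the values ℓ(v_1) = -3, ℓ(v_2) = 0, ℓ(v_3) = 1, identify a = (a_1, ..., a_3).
a = (-3, -3, -2)

Write a = (a_1, ..., a_3) in the standard basis. For each basis vector v_i, ℓ(v_i) = <v_i, a> is a linear equation in the a_j's. Collect the n equations into a matrix system V a = ℓ, where row i of V is v_i (expressed in the standard basis). Since V is invertible (lower-triangular with 1s on the diagonal, up to permutation), solve by back-substitution:
  V =
[[1, 0, 0],
 [-1, 1, 0],
 [0, -1, 1]]
  V a = (-3, 0, 1)
Solving gives a = (-3, -3, -2).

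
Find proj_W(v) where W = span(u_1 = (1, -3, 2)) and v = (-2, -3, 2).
proj_W(v) = (11/14, -33/14, 11/7)

Set up U = [u_1 | ... | u_1] ∈ R^(3×1). The projector onto W = col(U) is P = U (U^T U)^(-1) U^T.
Compute U^T U =
  [14],
and U^T v = (11).
Solve U^T U · c = U^T v for the coefficients: c = (11/14). The projection is proj_W(v) = U c.
Check: (v - proj_W(v)) · u_1 = 0  (should be 0).
Result: proj_W(v) = (11/14, -33/14, 11/7).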